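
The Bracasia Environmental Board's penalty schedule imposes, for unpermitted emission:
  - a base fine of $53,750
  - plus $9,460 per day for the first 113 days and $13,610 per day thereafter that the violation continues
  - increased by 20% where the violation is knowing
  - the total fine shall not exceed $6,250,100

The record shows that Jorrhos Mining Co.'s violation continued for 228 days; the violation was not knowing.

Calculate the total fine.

$2,687,880

First 113 days: 113 × $9,460 = $1,068,980
Remaining days: (228 − 113) × $13,610 = $1,565,150
Per-day component: $1,068,980 + $1,565,150 = $2,634,130
Base plus per-day: $53,750 + $2,634,130 = $2,687,880
The violation was not knowing: no 20% increase.
Cap at $6,250,100: $2,687,880 is within the cap, no reduction.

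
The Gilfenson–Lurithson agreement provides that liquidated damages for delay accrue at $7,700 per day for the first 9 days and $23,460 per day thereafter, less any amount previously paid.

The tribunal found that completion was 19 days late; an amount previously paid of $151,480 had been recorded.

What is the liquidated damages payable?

$152,420

First 9 days: 9 × $7,700 = $69,300
Remaining days: (19 − 9) × $23,460 = $234,600
Accrued per-day damages: $69,300 + $234,600 = $303,900
Less amount previously paid: $303,900 − $151,480 = $152,420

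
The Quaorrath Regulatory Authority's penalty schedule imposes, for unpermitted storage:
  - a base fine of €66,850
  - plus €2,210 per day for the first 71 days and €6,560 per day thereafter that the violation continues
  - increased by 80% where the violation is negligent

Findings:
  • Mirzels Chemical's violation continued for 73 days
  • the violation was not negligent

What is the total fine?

€236,880

First 71 days: 71 × €2,210 = €156,910
Remaining days: (73 − 71) × €6,560 = €13,120
Per-day component: €156,910 + €13,120 = €170,030
Base plus per-day: €66,850 + €170,030 = €236,880
The violation was not negligent: no 80% increase.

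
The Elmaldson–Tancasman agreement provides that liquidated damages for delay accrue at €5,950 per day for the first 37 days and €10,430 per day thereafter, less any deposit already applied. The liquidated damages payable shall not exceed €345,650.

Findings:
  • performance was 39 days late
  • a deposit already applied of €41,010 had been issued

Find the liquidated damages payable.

€200,000

First 37 days: 37 × €5,950 = €220,150
Remaining days: (39 − 37) × €10,430 = €20,860
Accrued per-day damages: €220,150 + €20,860 = €241,010
Less deposit already applied: €241,010 − €41,010 = €200,000
Cap at €345,650: €200,000 is within the cap, no reduction.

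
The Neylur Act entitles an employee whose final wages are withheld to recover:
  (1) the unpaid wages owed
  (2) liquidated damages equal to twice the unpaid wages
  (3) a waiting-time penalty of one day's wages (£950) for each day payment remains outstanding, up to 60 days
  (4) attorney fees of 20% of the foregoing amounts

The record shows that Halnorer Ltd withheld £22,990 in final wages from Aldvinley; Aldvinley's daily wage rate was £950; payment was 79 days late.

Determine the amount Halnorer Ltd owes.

Doubled: 2 × £22,990 = £45,980
Penalty days: min(79, 60) = 60
Waiting-time penalty: 60 × £950 = £57,000
Subtotal: £22,990 + £45,980 + £57,000 = £125,970
Attorney fees: 20% of £125,970 = £25,194
Total award: £125,970 + £25,194 = £151,164

£151,164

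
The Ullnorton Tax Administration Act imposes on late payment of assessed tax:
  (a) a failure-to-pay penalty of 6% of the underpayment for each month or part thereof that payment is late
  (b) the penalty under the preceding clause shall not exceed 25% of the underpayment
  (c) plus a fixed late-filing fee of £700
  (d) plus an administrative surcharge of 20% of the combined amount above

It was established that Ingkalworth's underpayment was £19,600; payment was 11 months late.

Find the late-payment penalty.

Penalty: £6,720

Accrued rate: 6% × 11 = 66%, capped at 25% → 25%
Failure-to-pay penalty: 25% of £19,600 = £4,900
Penalty before surcharge: £4,900 + £700 = £5,600
Administrative surcharge: 20% of £5,600 = £1,120
Total penalty: £5,600 + £1,120 = £6,720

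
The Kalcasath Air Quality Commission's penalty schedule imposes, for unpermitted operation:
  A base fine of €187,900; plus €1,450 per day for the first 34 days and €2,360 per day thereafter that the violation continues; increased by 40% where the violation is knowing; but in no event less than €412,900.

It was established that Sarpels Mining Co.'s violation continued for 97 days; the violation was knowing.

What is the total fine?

First 34 days: 34 × €1,450 = €49,300
Remaining days: (97 − 34) × €2,360 = €148,680
Per-day component: €49,300 + €148,680 = €197,980
Base plus per-day: €187,900 + €197,980 = €385,880
Enhancement: 40% of €385,880 = €154,352
Enhanced fine: €385,880 + €154,352 = €540,232
Minimum €412,900: €540,232 meets the minimum, no increase.

€540,232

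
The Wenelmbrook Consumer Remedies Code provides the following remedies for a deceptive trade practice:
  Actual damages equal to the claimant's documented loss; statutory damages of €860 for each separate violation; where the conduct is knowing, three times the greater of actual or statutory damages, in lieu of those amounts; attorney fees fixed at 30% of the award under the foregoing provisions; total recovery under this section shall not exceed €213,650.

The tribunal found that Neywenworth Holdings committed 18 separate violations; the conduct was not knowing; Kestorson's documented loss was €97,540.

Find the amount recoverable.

€146,926

Statutory damages: 18 × €860 = €15,480
Conduct not knowing: the in-lieu enhancement does not apply.
Actual plus statutory damages: €97,540 + €15,480 = €113,020
Attorney fees: 30% of €113,020 = €33,906
Total before cap: €113,020 + €33,906 = €146,926
Cap at €213,650: €146,926 is within the cap, no reduction.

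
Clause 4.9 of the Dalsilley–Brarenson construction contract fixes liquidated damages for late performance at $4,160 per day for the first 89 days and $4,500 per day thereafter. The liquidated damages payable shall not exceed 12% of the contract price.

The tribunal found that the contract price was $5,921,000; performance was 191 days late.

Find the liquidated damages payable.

First 89 days: 89 × $4,160 = $370,240
Remaining days: (191 − 89) × $4,500 = $459,000
Accrued per-day damages: $370,240 + $459,000 = $829,240
Cap: 12% of $5,921,000 = $710,520
Cap at $710,520: $829,240 exceeds the cap → $710,520

$710,520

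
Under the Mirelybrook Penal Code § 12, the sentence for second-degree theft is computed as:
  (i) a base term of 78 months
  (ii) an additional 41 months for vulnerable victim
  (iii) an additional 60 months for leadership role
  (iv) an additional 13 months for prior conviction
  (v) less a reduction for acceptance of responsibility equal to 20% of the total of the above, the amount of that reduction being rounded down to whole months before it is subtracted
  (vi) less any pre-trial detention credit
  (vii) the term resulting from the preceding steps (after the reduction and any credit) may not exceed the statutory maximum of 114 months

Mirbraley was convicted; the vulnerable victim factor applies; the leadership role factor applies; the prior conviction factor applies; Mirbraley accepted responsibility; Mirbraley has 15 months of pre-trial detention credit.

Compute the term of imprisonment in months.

114 months

Vulnerable victim enhancement: +41 months
Leadership role enhancement: +60 months
Prior conviction enhancement: +13 months
Adjusted term: 78 months + 41 months + 60 months + 13 months = 192 months
Acceptance of responsibility reduction: 20% of 192 months = 38 months (rounded down)
After reduction: 192 − 38 = 154 months
Less pre-trial detention credit: 154 months − 15 months = 139 months
Cap at 114 months: 139 months exceeds the cap → 114 months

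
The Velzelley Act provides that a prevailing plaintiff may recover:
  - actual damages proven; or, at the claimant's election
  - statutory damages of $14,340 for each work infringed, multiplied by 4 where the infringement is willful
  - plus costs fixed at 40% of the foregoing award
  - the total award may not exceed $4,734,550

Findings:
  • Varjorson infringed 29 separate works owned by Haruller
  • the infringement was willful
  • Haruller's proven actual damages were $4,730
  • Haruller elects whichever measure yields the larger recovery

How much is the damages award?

$2,328,816

Statutory damages: 29 × $14,340 = $415,860
Multiplied by 4: 4 × $415,860 = $1,663,440
Greater of actual damages ($4,730) or enhanced statutory damages ($1,663,440): $1,663,440
Costs: 40% of $1,663,440 = $665,376
Award plus costs: $1,663,440 + $665,376 = $2,328,816
Cap at $4,734,550: $2,328,816 is within the cap, no reduction.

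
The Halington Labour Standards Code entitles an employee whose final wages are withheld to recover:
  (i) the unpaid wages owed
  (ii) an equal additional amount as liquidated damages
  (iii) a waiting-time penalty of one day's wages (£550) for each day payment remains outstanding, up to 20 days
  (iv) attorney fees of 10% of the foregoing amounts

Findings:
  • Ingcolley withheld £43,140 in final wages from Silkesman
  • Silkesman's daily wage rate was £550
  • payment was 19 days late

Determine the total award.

Liquidated damages (equal amount): £43,140
Penalty days: min(19, 20) = 19
Waiting-time penalty: 19 × £550 = £10,450
Subtotal: £43,140 + £43,140 + £10,450 = £96,730
Attorney fees: 10% of £96,730 = £9,673
Total award: £96,730 + £9,673 = £106,403

£106,403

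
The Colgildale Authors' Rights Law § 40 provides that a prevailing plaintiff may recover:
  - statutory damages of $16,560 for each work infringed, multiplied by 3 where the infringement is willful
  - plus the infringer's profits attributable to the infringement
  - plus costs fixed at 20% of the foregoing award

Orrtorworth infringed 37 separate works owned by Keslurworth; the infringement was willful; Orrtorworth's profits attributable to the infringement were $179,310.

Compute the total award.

Award: $2,420,964

Statutory damages: 37 × $16,560 = $612,720
Trebled: 3 × $612,720 = $1,838,160
Combined award: $1,838,160 + $179,310 = $2,017,470
Costs: 20% of $2,017,470 = $403,494
Award plus costs: $2,017,470 + $403,494 = $2,420,964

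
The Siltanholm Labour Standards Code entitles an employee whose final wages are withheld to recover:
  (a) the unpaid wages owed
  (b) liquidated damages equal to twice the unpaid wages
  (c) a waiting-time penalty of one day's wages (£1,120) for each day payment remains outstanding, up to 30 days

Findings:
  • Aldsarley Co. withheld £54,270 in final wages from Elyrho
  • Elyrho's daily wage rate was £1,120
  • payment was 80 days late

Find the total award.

Doubled: 2 × £54,270 = £108,540
Penalty days: min(80, 30) = 30
Waiting-time penalty: 30 × £1,120 = £33,600
Total award: £54,270 + £108,540 + £33,600 = £196,410

£196,410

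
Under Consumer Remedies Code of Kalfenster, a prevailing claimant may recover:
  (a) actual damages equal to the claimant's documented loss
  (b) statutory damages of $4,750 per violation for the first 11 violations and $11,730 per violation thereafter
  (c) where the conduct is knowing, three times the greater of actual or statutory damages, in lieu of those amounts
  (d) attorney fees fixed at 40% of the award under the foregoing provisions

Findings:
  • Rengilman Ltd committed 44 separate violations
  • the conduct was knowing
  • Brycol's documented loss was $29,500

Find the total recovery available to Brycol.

First 11 violations: 11 × $4,750 = $52,250
Remaining violations: (44 − 11) × $11,730 = $387,090
Statutory damages: $52,250 + $387,090 = $439,340
Greater of actual damages ($29,500) or statutory damages ($439,340): $439,340
Trebled: 3 × $439,340 = $1,318,020
Attorney fees: 40% of $1,318,020 = $527,208
Total recovery: $1,318,020 + $527,208 = $1,845,228

$1,845,228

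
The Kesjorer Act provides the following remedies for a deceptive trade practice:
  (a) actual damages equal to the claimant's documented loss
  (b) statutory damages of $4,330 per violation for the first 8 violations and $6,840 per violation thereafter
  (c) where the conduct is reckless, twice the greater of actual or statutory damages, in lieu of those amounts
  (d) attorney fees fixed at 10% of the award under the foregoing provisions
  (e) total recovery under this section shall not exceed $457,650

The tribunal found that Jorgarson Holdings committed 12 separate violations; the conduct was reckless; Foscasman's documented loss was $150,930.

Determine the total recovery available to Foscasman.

$332,046

First 8 violations: 8 × $4,330 = $34,640
Remaining violations: (12 − 8) × $6,840 = $27,360
Statutory damages: $34,640 + $27,360 = $62,000
Greater of actual damages ($150,930) or statutory damages ($62,000): $150,930
Doubled: 2 × $150,930 = $301,860
Attorney fees: 10% of $301,860 = $30,186
Total before cap: $301,860 + $30,186 = $332,046
Cap at $457,650: $332,046 is within the cap, no reduction.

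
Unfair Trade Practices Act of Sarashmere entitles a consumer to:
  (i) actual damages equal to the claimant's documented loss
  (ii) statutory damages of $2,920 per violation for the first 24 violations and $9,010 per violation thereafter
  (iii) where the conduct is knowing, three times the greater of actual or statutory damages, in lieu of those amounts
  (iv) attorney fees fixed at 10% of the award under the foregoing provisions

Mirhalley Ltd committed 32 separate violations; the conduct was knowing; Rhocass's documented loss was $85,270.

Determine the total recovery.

First 24 violations: 24 × $2,920 = $70,080
Remaining violations: (32 − 24) × $9,010 = $72,080
Statutory damages: $70,080 + $72,080 = $142,160
Greater of actual damages ($85,270) or statutory damages ($142,160): $142,160
Trebled: 3 × $142,160 = $426,480
Attorney fees: 10% of $426,480 = $42,648
Total recovery: $426,480 + $42,648 = $469,128

$469,128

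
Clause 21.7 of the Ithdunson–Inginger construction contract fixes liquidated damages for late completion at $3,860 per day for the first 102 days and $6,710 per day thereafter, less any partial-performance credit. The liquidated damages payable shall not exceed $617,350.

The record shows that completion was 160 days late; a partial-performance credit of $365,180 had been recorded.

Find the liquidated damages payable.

First 102 days: 102 × $3,860 = $393,720
Remaining days: (160 − 102) × $6,710 = $389,180
Accrued per-day damages: $393,720 + $389,180 = $782,900
Less partial-performance credit: $782,900 − $365,180 = $417,720
Cap at $617,350: $417,720 is within the cap, no reduction.

$417,720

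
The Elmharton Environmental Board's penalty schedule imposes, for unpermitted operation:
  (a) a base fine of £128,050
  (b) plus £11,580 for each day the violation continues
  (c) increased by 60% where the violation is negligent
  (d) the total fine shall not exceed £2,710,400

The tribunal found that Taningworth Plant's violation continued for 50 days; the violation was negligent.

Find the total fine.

£1,131,280

Per-day component: 50 × £11,580 = £579,000
Base plus per-day: £128,050 + £579,000 = £707,050
Enhancement: 60% of £707,050 = £424,230
Enhanced fine: £707,050 + £424,230 = £1,131,280
Cap at £2,710,400: £1,131,280 is within the cap, no reduction.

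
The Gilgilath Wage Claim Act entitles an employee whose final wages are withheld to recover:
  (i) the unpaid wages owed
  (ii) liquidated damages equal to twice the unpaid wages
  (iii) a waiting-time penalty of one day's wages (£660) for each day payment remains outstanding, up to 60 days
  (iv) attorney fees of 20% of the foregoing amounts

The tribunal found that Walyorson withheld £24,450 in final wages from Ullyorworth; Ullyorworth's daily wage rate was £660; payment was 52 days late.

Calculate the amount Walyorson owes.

£129,204

Doubled: 2 × £24,450 = £48,900
Penalty days: min(52, 60) = 52
Waiting-time penalty: 52 × £660 = £34,320
Subtotal: £24,450 + £48,900 + £34,320 = £107,670
Attorney fees: 20% of £107,670 = £21,534
Total award: £107,670 + £21,534 = £129,204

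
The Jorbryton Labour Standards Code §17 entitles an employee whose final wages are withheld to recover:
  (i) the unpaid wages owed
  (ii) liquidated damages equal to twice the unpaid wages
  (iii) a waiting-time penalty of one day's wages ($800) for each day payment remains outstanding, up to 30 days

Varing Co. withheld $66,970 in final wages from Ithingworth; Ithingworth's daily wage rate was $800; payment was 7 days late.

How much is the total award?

Doubled: 2 × $66,970 = $133,940
Penalty days: min(7, 30) = 7
Waiting-time penalty: 7 × $800 = $5,600
Total award: $66,970 + $133,940 + $5,600 = $206,510

$206,510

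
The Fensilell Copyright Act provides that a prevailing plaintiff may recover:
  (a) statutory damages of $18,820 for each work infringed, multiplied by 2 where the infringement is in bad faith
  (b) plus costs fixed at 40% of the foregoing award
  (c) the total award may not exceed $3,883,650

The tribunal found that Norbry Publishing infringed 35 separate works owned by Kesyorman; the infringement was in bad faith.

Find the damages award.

Statutory damages: 35 × $18,820 = $658,700
Doubled: 2 × $658,700 = $1,317,400
Costs: 40% of $1,317,400 = $526,960
Award plus costs: $1,317,400 + $526,960 = $1,844,360
Cap at $3,883,650: $1,844,360 is within the cap, no reduction.

$1,844,360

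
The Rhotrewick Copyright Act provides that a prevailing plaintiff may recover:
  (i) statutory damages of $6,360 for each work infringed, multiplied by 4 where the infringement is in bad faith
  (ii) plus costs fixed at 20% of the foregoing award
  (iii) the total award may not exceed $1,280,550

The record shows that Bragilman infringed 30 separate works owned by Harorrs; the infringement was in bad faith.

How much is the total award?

Statutory damages: 30 × $6,360 = $190,800
Multiplied by 4: 4 × $190,800 = $763,200
Costs: 20% of $763,200 = $152,640
Award plus costs: $763,200 + $152,640 = $915,840
Cap at $1,280,550: $915,840 is within the cap, no reduction.

Award: $915,840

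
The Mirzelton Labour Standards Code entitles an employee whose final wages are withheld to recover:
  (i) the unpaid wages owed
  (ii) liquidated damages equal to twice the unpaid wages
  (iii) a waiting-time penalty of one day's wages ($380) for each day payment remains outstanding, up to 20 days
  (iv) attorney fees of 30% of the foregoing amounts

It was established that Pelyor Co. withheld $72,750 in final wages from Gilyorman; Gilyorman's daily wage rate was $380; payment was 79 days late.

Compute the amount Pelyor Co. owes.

$293,605

Doubled: 2 × $72,750 = $145,500
Penalty days: min(79, 20) = 20
Waiting-time penalty: 20 × $380 = $7,600
Subtotal: $72,750 + $145,500 + $7,600 = $225,850
Attorney fees: 30% of $225,850 = $67,755
Total award: $225,850 + $67,755 = $293,605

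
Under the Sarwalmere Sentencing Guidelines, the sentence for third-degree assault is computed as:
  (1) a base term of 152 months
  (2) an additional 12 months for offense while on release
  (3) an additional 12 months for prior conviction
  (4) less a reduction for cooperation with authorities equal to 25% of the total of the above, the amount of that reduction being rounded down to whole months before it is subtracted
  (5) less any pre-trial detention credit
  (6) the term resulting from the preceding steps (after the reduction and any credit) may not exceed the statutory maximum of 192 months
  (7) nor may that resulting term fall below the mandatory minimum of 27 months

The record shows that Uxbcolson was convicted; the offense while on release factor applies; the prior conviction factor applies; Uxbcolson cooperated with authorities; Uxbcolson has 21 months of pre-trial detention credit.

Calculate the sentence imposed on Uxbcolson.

Sentence: 111 months

Offense while on release enhancement: +12 months
Prior conviction enhancement: +12 months
Adjusted term: 152 months + 12 months + 12 months = 176 months
Cooperation with authorities reduction: 25% of 176 months = 44 months (rounded down)
After reduction: 176 − 44 = 132 months
Less pre-trial detention credit: 132 months − 21 months = 111 months
Cap at 192 months: 111 months is within the cap, no reduction.
Minimum 27 months: 111 months meets the minimum, no increase.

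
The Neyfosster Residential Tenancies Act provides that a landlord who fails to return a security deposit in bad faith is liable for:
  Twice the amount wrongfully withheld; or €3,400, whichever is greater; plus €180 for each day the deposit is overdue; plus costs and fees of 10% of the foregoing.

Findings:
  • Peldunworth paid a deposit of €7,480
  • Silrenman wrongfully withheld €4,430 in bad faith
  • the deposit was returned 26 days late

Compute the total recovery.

Doubled: 2 × €4,430 = €8,860
Minimum €3,400: €8,860 meets the minimum, no increase.
Late-return penalty: 26 × €180 = €4,680
Damages plus late penalty: €8,860 + €4,680 = €13,540
Costs and fees: 10% of €13,540 = €1,354
Total recovery: €13,540 + €1,354 = €14,894

€14,894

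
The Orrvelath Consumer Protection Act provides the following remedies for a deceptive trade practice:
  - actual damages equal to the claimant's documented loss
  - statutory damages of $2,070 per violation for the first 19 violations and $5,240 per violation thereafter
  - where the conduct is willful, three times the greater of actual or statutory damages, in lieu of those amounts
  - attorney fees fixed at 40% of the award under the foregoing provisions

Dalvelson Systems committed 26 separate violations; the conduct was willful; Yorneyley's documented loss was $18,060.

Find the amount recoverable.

$319,242

First 19 violations: 19 × $2,070 = $39,330
Remaining violations: (26 − 19) × $5,240 = $36,680
Statutory damages: $39,330 + $36,680 = $76,010
Greater of actual damages ($18,060) or statutory damages ($76,010): $76,010
Trebled: 3 × $76,010 = $228,030
Attorney fees: 40% of $228,030 = $91,212
Total recovery: $228,030 + $91,212 = $319,242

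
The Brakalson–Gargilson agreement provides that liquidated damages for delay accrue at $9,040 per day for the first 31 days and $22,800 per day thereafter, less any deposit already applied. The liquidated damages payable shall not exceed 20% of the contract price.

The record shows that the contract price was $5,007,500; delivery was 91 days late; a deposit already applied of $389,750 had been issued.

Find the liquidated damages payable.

$1,001,500

First 31 days: 31 × $9,040 = $280,240
Remaining days: (91 − 31) × $22,800 = $1,368,000
Accrued per-day damages: $280,240 + $1,368,000 = $1,648,240
Less deposit already applied: $1,648,240 − $389,750 = $1,258,490
Cap: 20% of $5,007,500 = $1,001,500
Cap at $1,001,500: $1,258,490 exceeds the cap → $1,001,500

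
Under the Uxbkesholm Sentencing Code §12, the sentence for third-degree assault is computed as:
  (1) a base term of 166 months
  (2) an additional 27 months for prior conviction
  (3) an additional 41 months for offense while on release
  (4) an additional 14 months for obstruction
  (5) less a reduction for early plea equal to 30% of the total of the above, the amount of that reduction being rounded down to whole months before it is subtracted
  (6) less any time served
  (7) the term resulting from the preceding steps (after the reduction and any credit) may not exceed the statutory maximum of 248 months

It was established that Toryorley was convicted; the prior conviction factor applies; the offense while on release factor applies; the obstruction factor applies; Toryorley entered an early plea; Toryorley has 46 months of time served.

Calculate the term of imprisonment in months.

128 months

Prior conviction enhancement: +27 months
Offense while on release enhancement: +41 months
Obstruction enhancement: +14 months
Adjusted term: 166 months + 27 months + 41 months + 14 months = 248 months
Early plea reduction: 30% of 248 months = 74 months (rounded down)
After reduction: 248 − 74 = 174 months
Less time served: 174 months − 46 months = 128 months
Cap at 248 months: 128 months is within the cap, no reduction.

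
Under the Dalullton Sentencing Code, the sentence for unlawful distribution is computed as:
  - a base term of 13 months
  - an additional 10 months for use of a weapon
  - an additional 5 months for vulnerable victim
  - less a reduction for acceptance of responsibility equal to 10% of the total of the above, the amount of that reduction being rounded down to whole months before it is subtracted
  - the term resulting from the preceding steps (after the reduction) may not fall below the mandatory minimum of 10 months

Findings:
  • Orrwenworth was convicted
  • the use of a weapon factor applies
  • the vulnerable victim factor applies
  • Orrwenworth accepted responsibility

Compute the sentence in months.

Use of a weapon enhancement: +10 months
Vulnerable victim enhancement: +5 months
Adjusted term: 13 months + 10 months + 5 months = 28 months
Acceptance of responsibility reduction: 10% of 28 months = 2 months (rounded down)
After reduction: 28 − 2 = 26 months
Minimum 10 months: 26 months meets the minimum, no increase.

26 months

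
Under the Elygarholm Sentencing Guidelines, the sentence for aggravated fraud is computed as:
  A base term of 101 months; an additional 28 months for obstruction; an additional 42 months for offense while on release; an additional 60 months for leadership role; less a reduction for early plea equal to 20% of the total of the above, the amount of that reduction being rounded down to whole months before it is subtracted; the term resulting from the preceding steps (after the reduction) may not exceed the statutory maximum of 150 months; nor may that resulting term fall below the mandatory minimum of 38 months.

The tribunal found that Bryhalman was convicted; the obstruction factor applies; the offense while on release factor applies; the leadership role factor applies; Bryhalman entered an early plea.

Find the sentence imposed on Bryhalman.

Obstruction enhancement: +28 months
Offense while on release enhancement: +42 months
Leadership role enhancement: +60 months
Adjusted term: 101 months + 28 months + 42 months + 60 months = 231 months
Early plea reduction: 20% of 231 months = 46 months (rounded down)
After reduction: 231 − 46 = 185 months
Cap at 150 months: 185 months exceeds the cap → 150 months
Minimum 38 months: 150 months meets the minimum, no increase.

Sentence: 150 months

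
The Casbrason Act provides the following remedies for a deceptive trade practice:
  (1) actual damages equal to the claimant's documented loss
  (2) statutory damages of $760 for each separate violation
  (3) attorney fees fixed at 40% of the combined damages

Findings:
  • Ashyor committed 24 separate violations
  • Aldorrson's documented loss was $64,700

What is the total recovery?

Statutory damages: 24 × $760 = $18,240
Combined damages: $64,700 + $18,240 = $82,940
Attorney fees: 40% of $82,940 = $33,176
Total recovery: $82,940 + $33,176 = $116,116

$116,116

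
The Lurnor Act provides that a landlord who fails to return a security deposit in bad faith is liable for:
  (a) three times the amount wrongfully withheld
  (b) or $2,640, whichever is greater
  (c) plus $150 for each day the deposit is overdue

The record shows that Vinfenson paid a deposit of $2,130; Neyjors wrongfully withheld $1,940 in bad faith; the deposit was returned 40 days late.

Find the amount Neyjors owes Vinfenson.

Trebled: 3 × $1,940 = $5,820
Minimum $2,640: $5,820 meets the minimum, no increase.
Late-return penalty: 40 × $150 = $6,000
Damages plus late penalty: $5,820 + $6,000 = $11,820

$11,820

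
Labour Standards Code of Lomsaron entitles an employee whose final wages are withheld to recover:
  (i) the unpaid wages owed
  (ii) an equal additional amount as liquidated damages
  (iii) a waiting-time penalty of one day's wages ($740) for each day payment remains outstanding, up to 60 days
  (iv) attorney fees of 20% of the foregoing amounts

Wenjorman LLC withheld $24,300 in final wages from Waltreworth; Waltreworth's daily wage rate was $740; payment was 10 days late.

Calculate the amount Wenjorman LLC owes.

$67,200

Liquidated damages (equal amount): $24,300
Penalty days: min(10, 60) = 10
Waiting-time penalty: 10 × $740 = $7,400
Subtotal: $24,300 + $24,300 + $7,400 = $56,000
Attorney fees: 20% of $56,000 = $11,200
Total award: $56,000 + $11,200 = $67,200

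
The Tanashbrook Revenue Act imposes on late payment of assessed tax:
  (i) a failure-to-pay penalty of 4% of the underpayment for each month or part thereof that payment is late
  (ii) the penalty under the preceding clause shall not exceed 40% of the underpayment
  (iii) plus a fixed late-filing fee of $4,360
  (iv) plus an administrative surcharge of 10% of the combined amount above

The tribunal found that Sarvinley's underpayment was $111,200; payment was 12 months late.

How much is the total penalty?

Accrued rate: 4% × 12 = 48%, capped at 40% → 40%
Failure-to-pay penalty: 40% of $111,200 = $44,480
Penalty before surcharge: $44,480 + $4,360 = $48,840
Administrative surcharge: 10% of $48,840 = $4,884
Total penalty: $48,840 + $4,884 = $53,724

$53,724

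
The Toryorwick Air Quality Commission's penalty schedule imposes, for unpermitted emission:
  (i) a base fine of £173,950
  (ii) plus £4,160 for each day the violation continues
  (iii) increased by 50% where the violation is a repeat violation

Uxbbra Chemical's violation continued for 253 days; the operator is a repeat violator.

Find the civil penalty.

£1,839,645

Per-day component: 253 × £4,160 = £1,052,480
Base plus per-day: £173,950 + £1,052,480 = £1,226,430
Enhancement: 50% of £1,226,430 = £613,215
Enhanced fine: £1,226,430 + £613,215 = £1,839,645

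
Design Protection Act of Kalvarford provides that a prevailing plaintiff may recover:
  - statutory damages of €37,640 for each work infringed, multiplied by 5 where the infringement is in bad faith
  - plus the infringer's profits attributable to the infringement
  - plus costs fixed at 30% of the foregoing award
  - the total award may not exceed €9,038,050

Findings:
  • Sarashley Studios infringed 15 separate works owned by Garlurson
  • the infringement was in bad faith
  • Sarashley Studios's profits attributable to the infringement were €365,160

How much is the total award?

Statutory damages: 15 × €37,640 = €564,600
Multiplied by 5: 5 × €564,600 = €2,823,000
Combined award: €2,823,000 + €365,160 = €3,188,160
Costs: 30% of €3,188,160 = €956,448
Award plus costs: €3,188,160 + €956,448 = €4,144,608
Cap at €9,038,050: €4,144,608 is within the cap, no reduction.

Award: €4,144,608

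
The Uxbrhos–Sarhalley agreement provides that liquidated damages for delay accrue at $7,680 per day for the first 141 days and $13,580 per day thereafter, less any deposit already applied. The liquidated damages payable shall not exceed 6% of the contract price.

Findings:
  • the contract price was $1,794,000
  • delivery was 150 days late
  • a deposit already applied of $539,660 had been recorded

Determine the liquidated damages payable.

$107,640

First 141 days: 141 × $7,680 = $1,082,880
Remaining days: (150 − 141) × $13,580 = $122,220
Accrued per-day damages: $1,082,880 + $122,220 = $1,205,100
Less deposit already applied: $1,205,100 − $539,660 = $665,440
Cap: 6% of $1,794,000 = $107,640
Cap at $107,640: $665,440 exceeds the cap → $107,640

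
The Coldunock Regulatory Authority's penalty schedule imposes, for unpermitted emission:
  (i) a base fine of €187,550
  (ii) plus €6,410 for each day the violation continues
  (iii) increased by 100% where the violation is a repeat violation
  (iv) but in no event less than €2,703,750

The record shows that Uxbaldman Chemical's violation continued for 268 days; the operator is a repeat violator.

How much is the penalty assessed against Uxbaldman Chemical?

Per-day component: 268 × €6,410 = €1,717,880
Base plus per-day: €187,550 + €1,717,880 = €1,905,430
Enhancement: 100% of €1,905,430 = €1,905,430
Enhanced fine: €1,905,430 + €1,905,430 = €3,810,860
Minimum €2,703,750: €3,810,860 meets the minimum, no increase.

€3,810,860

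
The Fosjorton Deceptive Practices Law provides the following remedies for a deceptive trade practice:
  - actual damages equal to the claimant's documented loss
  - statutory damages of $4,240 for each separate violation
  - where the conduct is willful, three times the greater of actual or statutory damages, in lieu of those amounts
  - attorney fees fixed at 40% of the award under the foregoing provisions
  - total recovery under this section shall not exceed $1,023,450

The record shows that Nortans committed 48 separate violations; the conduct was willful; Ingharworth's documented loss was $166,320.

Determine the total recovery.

Statutory damages: 48 × $4,240 = $203,520
Greater of actual damages ($166,320) or statutory damages ($203,520): $203,520
Trebled: 3 × $203,520 = $610,560
Attorney fees: 40% of $610,560 = $244,224
Total before cap: $610,560 + $244,224 = $854,784
Cap at $1,023,450: $854,784 is within the cap, no reduction.

$854,784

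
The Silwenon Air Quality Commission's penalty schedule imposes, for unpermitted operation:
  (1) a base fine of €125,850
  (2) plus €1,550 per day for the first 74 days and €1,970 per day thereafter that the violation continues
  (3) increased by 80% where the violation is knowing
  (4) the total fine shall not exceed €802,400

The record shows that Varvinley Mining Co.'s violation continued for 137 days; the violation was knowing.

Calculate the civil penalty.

€656,388

First 74 days: 74 × €1,550 = €114,700
Remaining days: (137 − 74) × €1,970 = €124,110
Per-day component: €114,700 + €124,110 = €238,810
Base plus per-day: €125,850 + €238,810 = €364,660
Enhancement: 80% of €364,660 = €291,728
Enhanced fine: €364,660 + €291,728 = €656,388
Cap at €802,400: €656,388 is within the cap, no reduction.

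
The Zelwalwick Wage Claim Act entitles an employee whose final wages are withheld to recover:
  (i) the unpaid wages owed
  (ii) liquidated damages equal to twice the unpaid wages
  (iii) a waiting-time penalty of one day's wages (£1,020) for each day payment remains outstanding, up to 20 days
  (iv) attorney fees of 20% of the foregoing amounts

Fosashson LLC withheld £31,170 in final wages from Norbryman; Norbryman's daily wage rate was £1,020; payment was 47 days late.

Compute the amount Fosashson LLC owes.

Doubled: 2 × £31,170 = £62,340
Penalty days: min(47, 20) = 20
Waiting-time penalty: 20 × £1,020 = £20,400
Subtotal: £31,170 + £62,340 + £20,400 = £113,910
Attorney fees: 20% of £113,910 = £22,782
Total award: £113,910 + £22,782 = £136,692

£136,692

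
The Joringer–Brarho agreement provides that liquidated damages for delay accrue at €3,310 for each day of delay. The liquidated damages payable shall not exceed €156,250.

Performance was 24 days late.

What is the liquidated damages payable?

Per-day damages: 24 × €3,310 = €79,440
Cap at €156,250: €79,440 is within the cap, no reduction.

€79,440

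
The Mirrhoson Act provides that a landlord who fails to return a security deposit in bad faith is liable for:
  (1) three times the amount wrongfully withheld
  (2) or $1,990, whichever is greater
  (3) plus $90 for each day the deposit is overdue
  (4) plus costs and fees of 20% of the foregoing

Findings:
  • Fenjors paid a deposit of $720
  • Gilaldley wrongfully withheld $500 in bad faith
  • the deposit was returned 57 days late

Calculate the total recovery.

Trebled: 3 × $500 = $1,500
Minimum $1,990: $1,500 is below the minimum → $1,990
Late-return penalty: 57 × $90 = $5,130
Damages plus late penalty: $1,990 + $5,130 = $7,120
Costs and fees: 20% of $7,120 = $1,424
Total recovery: $7,120 + $1,424 = $8,544

Recovery: $8,544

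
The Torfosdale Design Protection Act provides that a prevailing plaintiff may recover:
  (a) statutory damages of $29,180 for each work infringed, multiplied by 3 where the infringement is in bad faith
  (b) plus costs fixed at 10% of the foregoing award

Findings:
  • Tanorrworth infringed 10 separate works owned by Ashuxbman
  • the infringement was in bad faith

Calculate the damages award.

$962,940

Statutory damages: 10 × $29,180 = $291,800
Trebled: 3 × $291,800 = $875,400
Costs: 10% of $875,400 = $87,540
Award plus costs: $875,400 + $87,540 = $962,940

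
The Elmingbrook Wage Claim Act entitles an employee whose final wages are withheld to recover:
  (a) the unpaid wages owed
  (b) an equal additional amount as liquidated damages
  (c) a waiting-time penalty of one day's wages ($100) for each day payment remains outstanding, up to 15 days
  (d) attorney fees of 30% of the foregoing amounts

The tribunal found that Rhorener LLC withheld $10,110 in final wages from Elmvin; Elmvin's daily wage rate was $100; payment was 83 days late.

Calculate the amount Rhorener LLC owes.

Liquidated damages (equal amount): $10,110
Penalty days: min(83, 15) = 15
Waiting-time penalty: 15 × $100 = $1,500
Subtotal: $10,110 + $10,110 + $1,500 = $21,720
Attorney fees: 30% of $21,720 = $6,516
Total award: $21,720 + $6,516 = $28,236

$28,236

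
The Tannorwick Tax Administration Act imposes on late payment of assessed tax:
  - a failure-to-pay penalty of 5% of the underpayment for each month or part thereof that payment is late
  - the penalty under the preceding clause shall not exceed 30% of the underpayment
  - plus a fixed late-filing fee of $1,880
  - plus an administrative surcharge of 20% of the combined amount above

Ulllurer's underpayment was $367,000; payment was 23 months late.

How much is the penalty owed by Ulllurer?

Accrued rate: 5% × 23 = 115%, capped at 30% → 30%
Failure-to-pay penalty: 30% of $367,000 = $110,100
Penalty before surcharge: $110,100 + $1,880 = $111,980
Administrative surcharge: 20% of $111,980 = $22,396
Total penalty: $111,980 + $22,396 = $134,376

Penalty: $134,376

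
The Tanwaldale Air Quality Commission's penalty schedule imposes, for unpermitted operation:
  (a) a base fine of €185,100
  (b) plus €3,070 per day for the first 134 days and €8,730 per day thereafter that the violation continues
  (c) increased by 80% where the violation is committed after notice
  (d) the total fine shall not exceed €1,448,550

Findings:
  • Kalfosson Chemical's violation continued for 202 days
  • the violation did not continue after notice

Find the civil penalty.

First 134 days: 134 × €3,070 = €411,380
Remaining days: (202 − 134) × €8,730 = €593,640
Per-day component: €411,380 + €593,640 = €1,005,020
Base plus per-day: €185,100 + €1,005,020 = €1,190,120
The violation did not continue after notice: no 80% increase.
Cap at €1,448,550: €1,190,120 is within the cap, no reduction.

Civil penalty: €1,190,120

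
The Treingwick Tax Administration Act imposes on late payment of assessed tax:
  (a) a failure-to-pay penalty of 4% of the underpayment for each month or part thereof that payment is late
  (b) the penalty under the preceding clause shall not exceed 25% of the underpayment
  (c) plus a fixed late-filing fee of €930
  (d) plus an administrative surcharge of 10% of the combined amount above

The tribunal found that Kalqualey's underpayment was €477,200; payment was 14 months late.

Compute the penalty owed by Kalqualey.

€132,253

Accrued rate: 4% × 14 = 56%, capped at 25% → 25%
Failure-to-pay penalty: 25% of €477,200 = €119,300
Penalty before surcharge: €119,300 + €930 = €120,230
Administrative surcharge: 10% of €120,230 = €12,023
Total penalty: €120,230 + €12,023 = €132,253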